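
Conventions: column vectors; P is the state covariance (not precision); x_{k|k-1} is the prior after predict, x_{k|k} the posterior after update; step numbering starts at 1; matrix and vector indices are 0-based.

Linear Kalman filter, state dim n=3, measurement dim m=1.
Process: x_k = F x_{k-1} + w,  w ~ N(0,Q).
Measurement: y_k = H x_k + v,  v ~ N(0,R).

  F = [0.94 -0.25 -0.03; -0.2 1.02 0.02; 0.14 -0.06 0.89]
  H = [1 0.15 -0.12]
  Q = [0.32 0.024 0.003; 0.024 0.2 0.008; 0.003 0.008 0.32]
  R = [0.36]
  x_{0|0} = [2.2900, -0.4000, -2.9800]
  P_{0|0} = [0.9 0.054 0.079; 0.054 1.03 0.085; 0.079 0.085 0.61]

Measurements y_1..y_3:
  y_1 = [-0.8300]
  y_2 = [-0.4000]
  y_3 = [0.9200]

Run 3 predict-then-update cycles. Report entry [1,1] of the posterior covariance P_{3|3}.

step 1: x^-=[2.3420, -0.9256, -2.3076]  P^-=[1.1516 -0.3548 0.1627; -0.3548 1.2887 0.0022; 0.1627 0.0022 0.8342]  S=[1.4070]  K=[0.7668; -0.1150; 0.0447]  nu=[-3.3101]  x^+=[-0.1960, -0.5450, -2.4555]  P^+=[0.3244 -0.2308 0.1144; -0.2308 1.2701 0.0094; 0.1144 0.0094 0.8314]
step 2: x^-=[0.0257, -0.5658, -2.1802]  P^-=[0.7889 -0.5916 0.1568; -0.5916 1.6283 -0.1112; 0.1568 -0.1112 1.0209]  S=[0.9891]  K=[0.6888; -0.3377; 0.0178]  nu=[-0.6024]  x^+=[-0.3893, -0.3624, -2.1909]  P^+=[0.3196 -0.3615 0.1447; -0.3615 1.5155 -0.1053; 0.1447 -0.1053 1.0206]
step 3: x^-=[-0.2096, -0.3356, -1.9827]  P^-=[0.8582 -0.7805 0.2172; -0.7805 1.9320 -0.2523; 0.2172 -0.2523 1.1935]  S=[1.0016]  K=[0.7139; -0.4597; 0.0361]  nu=[0.9420]  x^+=[0.4629, -0.7686, -1.9486]  P^+=[0.3477 -0.4518 0.1914; -0.4518 1.7203 -0.2357; 0.1914 -0.2357 1.1922]

P_post[1,1] = 1.7203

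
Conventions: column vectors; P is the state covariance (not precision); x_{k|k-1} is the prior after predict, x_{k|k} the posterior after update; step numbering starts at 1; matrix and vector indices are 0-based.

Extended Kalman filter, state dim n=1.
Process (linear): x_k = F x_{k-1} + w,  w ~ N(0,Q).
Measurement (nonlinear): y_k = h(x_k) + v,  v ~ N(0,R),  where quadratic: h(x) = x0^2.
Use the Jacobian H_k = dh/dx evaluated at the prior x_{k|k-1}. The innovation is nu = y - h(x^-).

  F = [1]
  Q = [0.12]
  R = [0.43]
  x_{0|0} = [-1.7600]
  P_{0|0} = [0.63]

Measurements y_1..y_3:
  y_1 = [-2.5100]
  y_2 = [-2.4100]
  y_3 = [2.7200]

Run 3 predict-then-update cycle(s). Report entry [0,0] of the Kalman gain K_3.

step 1: x^-=[-1.7600]  P^-=[0.7500]  H_jac=[-3.5200]  S=[9.7228]  K=[-0.2715]  nu=[-5.6076]  x^+=[-0.2374]  P^+=[0.0332]
step 2: x^-=[-0.2374]  P^-=[0.1532]  H_jac=[-0.4748]  S=[0.4645]  K=[-0.1565]  nu=[-2.4664]  x^+=[0.1487]  P^+=[0.1418]
step 3: x^-=[0.1487]  P^-=[0.2618]  H_jac=[0.2974]  S=[0.4532]  K=[0.1718]  nu=[2.6979]  x^+=[0.6123]  P^+=[0.2484]

K[0,0] = 0.1718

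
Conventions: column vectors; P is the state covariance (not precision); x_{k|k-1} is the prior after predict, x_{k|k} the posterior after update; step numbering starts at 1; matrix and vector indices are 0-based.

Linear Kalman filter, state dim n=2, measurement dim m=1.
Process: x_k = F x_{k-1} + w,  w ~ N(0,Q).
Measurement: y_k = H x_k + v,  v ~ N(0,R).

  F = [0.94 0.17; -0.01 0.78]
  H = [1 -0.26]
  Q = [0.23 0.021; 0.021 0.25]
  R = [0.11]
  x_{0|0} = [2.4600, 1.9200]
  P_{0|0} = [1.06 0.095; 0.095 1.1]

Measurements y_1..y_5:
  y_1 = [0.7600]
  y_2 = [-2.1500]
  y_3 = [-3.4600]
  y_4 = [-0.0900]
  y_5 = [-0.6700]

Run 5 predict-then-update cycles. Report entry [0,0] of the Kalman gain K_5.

step 1: x^-=[2.6388, 1.4730]  P^-=[1.2288 0.2264; 0.2264 0.9179]  S=[1.2831]  K=[0.9118; -0.0096]  nu=[-1.4958]  x^+=[1.2749, 1.4873]  P^+=[0.1621 0.2376; 0.2376 0.9177]
step 2: x^-=[1.4513, 1.1473]  P^-=[0.4756 0.3149; 0.3149 0.8047]  S=[0.4763]  K=[0.8268; 0.2220]  nu=[-3.3030]  x^+=[-1.2795, 0.4141]  P^+=[0.1501 0.2275; 0.2275 0.7812]
step 3: x^-=[-1.1323, 0.3358]  P^-=[0.4579 0.2896; 0.2896 0.7217]  S=[0.4661]  K=[0.8209; 0.2187]  nu=[-2.2404]  x^+=[-2.9714, -0.1543]  P^+=[0.1438 0.2059; 0.2059 0.6994]
step 4: x^-=[-2.8194, -0.0906]  P^-=[0.4431 0.2630; 0.2630 0.6723]  S=[0.4618]  K=[0.8115; 0.1910]  nu=[2.7058]  x^+=[-0.6237, 0.4262]  P^+=[0.1390 0.1914; 0.1914 0.6555]
step 5: x^-=[-0.5138, 0.3387]  P^-=[0.4330 0.2466; 0.2466 0.6458]  S=[0.4584]  K=[0.8047; 0.1718]  nu=[-0.0681]  x^+=[-0.5686, 0.3270]  P^+=[0.1362 0.1833; 0.1833 0.6323]

K[0,0] = 0.8047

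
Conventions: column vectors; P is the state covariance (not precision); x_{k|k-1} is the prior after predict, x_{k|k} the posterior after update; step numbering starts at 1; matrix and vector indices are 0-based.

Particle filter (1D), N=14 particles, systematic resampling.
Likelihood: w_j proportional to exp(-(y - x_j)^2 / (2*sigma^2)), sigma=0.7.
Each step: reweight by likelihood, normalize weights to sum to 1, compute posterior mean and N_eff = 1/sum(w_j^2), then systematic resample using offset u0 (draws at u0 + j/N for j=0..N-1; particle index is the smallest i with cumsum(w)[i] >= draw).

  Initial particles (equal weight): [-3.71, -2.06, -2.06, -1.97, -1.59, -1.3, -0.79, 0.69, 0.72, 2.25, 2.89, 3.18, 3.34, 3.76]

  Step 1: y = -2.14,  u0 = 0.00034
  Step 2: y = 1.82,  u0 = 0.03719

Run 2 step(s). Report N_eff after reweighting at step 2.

N_eff = 2.6870

step 1: w=[0.0183, 0.2250, 0.2250, 0.2199, 0.1663, 0.1102, 0.0353, 0.0001, 0.0001, 0.0000, 0.0000, 0.0000, 0.0000, 0.0000]  mean=-1.8634  Neff=5.2372  idx=[0, 1, 1, 1, 2, 2, 2, 3, 3, 3, 4, 4, 5, 5]
step 2: w=[0.0000, 0.0019, 0.0019, 0.0019, 0.0019, 0.0019, 0.0019, 0.0038, 0.0038, 0.0038, 0.0618, 0.0618, 0.4269, 0.4269]  mean=-1.3520  Neff=2.6870  idx=[10, 11, 12, 12, 12, 12, 12, 12, 13, 13, 13, 13, 13, 13]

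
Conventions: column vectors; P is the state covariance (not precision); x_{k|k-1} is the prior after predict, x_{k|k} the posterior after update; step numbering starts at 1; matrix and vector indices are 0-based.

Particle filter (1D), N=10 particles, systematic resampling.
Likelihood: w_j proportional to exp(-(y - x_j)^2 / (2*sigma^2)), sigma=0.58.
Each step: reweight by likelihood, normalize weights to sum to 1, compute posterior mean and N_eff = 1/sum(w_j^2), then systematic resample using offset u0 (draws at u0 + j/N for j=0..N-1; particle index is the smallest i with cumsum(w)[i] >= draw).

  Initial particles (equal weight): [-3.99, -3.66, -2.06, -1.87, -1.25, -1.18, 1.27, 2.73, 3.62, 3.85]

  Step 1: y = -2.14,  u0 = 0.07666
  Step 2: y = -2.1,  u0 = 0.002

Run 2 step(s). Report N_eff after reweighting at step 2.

step 1: w=[0.0025, 0.0130, 0.3980, 0.3606, 0.1238, 0.1021, 0.0000, 0.0000, 0.0000, 0.0000]  mean=-1.8269  Neff=3.1808  idx=[2, 2, 2, 2, 3, 3, 3, 4, 4, 5]
step 2: w=[0.1290, 0.1290, 0.1290, 0.1290, 0.1196, 0.1196, 0.1196, 0.0442, 0.0442, 0.0368]  mean=-1.8879  Neff=8.7147  idx=[0, 0, 1, 2, 3, 3, 4, 5, 6, 7]

N_eff = 8.7147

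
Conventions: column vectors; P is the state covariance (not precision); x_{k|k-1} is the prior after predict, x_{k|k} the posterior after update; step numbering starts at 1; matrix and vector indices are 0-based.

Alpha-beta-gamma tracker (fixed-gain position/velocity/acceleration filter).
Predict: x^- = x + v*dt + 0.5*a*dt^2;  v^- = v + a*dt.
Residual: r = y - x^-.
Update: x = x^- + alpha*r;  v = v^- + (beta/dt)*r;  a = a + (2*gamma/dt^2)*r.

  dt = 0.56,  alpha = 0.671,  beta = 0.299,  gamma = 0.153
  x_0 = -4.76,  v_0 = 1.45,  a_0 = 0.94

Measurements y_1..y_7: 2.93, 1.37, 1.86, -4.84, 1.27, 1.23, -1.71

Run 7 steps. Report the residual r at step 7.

resid = 3.8222

step 1: x_pred=-3.8006  r=6.7306  x^+=0.7156  v^+=5.5701  a^+=7.5075
step 2: x_pred=5.0120  r=-3.6420  x^+=2.5682  v^+=7.8297  a^+=3.9537
step 3: x_pred=7.5728  r=-5.7128  x^+=3.7395  v^+=6.9935  a^+=-1.6206
step 4: x_pred=7.4018  r=-12.2418  x^+=-0.8125  v^+=-0.4503  a^+=-13.5657
step 5: x_pred=-3.1917  r=4.4617  x^+=-0.1979  v^+=-5.6648  a^+=-9.2121
step 6: x_pred=-4.8147  r=6.0447  x^+=-0.7587  v^+=-7.5962  a^+=-3.3140
step 7: x_pred=-5.5322  r=3.8222  x^+=-2.9675  v^+=-7.4112  a^+=0.4156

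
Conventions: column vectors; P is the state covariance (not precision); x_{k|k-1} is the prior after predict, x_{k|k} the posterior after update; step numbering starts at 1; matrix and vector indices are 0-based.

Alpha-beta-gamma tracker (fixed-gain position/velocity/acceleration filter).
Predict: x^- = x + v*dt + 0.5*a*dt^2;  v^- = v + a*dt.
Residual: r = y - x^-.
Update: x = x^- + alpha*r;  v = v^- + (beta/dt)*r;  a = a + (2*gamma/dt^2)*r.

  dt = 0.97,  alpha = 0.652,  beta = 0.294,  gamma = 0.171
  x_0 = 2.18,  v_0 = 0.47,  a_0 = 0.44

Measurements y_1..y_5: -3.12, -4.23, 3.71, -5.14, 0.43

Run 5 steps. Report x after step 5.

x_post = -1.3438

step 1: x_pred=2.8429  r=-5.9629  x^+=-1.0449  v^+=-0.9105  a^+=-1.7274
step 2: x_pred=-2.7408  r=-1.4892  x^+=-3.7117  v^+=-3.0375  a^+=-2.2687
step 3: x_pred=-7.7254  r=11.4354  x^+=-0.2695  v^+=-1.7721  a^+=1.8878
step 4: x_pred=-1.1004  r=-4.0396  x^+=-3.7342  v^+=-1.1653  a^+=0.4195
step 5: x_pred=-4.6672  r=5.0972  x^+=-1.3438  v^+=0.7865  a^+=2.2722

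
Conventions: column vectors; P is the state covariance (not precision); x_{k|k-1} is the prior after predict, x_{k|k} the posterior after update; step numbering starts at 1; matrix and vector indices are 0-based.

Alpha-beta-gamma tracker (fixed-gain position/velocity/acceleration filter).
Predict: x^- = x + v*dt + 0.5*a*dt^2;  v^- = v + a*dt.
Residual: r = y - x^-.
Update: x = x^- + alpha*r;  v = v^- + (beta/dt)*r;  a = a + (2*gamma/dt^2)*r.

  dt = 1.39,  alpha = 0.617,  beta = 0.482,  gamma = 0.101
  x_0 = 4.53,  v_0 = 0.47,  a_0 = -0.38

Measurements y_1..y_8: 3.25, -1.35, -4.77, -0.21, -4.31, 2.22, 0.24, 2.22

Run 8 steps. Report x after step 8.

step 1: x_pred=4.8162  r=-1.5662  x^+=3.8499  v^+=-0.6013  a^+=-0.5437
step 2: x_pred=2.4888  r=-3.8388  x^+=0.1202  v^+=-2.6882  a^+=-0.9451
step 3: x_pred=-4.5294  r=-0.2406  x^+=-4.6779  v^+=-4.0853  a^+=-0.9702
step 4: x_pred=-11.2938  r=11.0838  x^+=-4.4551  v^+=-1.5905  a^+=0.1886
step 5: x_pred=-6.4838  r=2.1738  x^+=-5.1426  v^+=-0.5746  a^+=0.4158
step 6: x_pred=-5.5396  r=7.7596  x^+=-0.7519  v^+=2.6941  a^+=1.2271
step 7: x_pred=4.1783  r=-3.9383  x^+=1.7484  v^+=3.0341  a^+=0.8153
step 8: x_pred=6.7534  r=-4.5334  x^+=3.9563  v^+=2.5954  a^+=0.3414

x_post = 3.9563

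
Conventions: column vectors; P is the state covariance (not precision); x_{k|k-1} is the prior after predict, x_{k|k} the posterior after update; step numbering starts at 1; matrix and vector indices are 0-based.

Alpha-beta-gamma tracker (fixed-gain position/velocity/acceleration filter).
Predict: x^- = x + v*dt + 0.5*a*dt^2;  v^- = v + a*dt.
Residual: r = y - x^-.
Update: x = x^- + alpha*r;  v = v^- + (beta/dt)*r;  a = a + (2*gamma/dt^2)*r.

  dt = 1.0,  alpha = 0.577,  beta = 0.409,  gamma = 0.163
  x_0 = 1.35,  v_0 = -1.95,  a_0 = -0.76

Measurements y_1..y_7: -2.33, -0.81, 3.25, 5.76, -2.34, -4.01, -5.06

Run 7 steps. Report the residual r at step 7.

step 1: x_pred=-0.9800  r=-1.3500  x^+=-1.7590  v^+=-3.2622  a^+=-1.2001
step 2: x_pred=-5.6212  r=4.8111  x^+=-2.8451  v^+=-2.4945  a^+=0.3683
step 3: x_pred=-5.1554  r=8.4054  x^+=-0.3055  v^+=1.3117  a^+=3.1085
step 4: x_pred=2.5604  r=3.1996  x^+=4.4066  v^+=5.7288  a^+=4.1516
step 5: x_pred=12.2112  r=-14.5512  x^+=3.8151  v^+=3.9289  a^+=-0.5921
step 6: x_pred=7.4480  r=-11.4580  x^+=0.8367  v^+=-1.3495  a^+=-4.3274
step 7: x_pred=-2.6765  r=-2.3835  x^+=-4.0518  v^+=-6.6518  a^+=-5.1045

resid = -2.3835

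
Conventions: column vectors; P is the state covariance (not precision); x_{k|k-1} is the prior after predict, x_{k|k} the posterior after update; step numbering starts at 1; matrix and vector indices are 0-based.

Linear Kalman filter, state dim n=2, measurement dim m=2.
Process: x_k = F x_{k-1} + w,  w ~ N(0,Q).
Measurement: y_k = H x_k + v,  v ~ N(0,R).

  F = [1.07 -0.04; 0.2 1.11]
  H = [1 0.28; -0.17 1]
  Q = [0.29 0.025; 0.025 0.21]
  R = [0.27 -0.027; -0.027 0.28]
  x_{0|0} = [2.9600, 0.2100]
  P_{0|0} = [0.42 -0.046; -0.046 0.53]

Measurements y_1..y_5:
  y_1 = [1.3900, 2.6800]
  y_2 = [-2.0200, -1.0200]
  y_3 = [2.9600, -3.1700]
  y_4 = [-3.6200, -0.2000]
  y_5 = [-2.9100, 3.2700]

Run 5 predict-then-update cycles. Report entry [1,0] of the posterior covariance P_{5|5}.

step 1: x^-=[3.1588, 0.8251]  P^-=[0.7756 0.0371; 0.0371 0.8594]  S=[1.1338 0.1171; 0.1171 1.1492]  K=[0.7093 -0.1547; 0.1701 0.7250]  nu=[-1.9998, 2.3919]  x^+=[1.3703, 2.2191]  P^+=[0.2035 -0.0279; -0.0279 0.1937]
step 2: x^-=[1.3775, 2.7373]  P^-=[0.5257 0.0271; 0.0271 0.4444]  S=[0.8457 0.0338; 0.0338 0.7304]  K=[0.6352 -0.1147; 0.1553 0.5949]  nu=[-4.1639, -3.5231]  x^+=[-0.8631, -0.0055]  P^+=[0.1798 -0.0187; -0.0187 0.1592]
step 3: x^-=[-0.9232, -0.1787]  P^-=[0.4977 0.0343; 0.0343 0.4050]  S=[0.8187 0.0345; 0.0345 0.6878]  K=[0.6241 -0.1044; 0.1563 0.5726]  nu=[3.9333, -3.1482]  x^+=[1.8602, -1.3665]  P^+=[0.1759 -0.0162; -0.0162 0.1534]
step 4: x^-=[2.0450, -1.1448]  P^-=[0.4930 0.0367; 0.0367 0.3988]  S=[0.8148 0.0358; 0.0358 0.6806]  K=[0.6221 -0.1019; 0.1571 0.5685]  nu=[-5.3445, 1.2924]  x^+=[-1.4116, -1.2497]  P^+=[0.1751 -0.0156; -0.0156 0.1523]
step 5: x^-=[-1.4605, -1.6695]  P^-=[0.4920 0.0373; 0.0373 0.3977]  S=[0.8141 0.0363; 0.0363 0.6793]  K=[0.6217 -0.1014; 0.1573 0.5678]  nu=[-0.9821, 4.6912]  x^+=[-2.5467, 0.8396]  P^+=[0.1749 -0.0154; -0.0154 0.1521]

P_post[1,0] = -0.0154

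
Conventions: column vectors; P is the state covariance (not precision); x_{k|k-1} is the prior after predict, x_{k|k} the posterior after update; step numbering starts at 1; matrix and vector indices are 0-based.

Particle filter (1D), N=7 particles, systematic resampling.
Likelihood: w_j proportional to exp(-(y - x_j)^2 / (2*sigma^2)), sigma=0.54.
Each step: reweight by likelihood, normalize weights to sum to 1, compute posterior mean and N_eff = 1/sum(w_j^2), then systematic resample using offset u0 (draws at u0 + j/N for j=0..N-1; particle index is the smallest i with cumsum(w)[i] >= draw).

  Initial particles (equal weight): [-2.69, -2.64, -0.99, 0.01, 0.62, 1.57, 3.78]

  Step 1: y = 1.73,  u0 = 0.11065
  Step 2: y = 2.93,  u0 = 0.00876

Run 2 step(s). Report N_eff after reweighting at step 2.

N_eff = 6.0051

step 1: w=[0.0000, 0.0000, 0.0000, 0.0058, 0.1114, 0.8821, 0.0007]  mean=1.4566  Neff=1.2650  idx=[4, 5, 5, 5, 5, 5, 5]
step 2: w=[0.0004, 0.1666, 0.1666, 0.1666, 0.1666, 0.1666, 0.1666]  mean=1.5696  Neff=6.0051  idx=[1, 1, 2, 3, 4, 5, 6]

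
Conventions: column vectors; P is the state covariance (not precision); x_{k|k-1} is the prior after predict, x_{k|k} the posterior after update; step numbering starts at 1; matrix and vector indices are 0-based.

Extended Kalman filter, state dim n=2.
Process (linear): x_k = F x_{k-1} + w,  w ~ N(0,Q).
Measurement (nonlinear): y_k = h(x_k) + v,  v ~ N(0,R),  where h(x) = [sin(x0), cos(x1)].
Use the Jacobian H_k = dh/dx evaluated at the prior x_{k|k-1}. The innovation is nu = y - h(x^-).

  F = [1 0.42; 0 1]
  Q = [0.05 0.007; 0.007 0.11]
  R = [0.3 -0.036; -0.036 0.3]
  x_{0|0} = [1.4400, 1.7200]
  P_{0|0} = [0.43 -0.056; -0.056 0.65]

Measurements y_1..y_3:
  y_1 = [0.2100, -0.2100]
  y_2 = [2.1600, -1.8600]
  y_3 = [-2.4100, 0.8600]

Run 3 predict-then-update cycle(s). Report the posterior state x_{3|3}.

x_post = [4.0836, 2.0452]

step 1: x^-=[2.1624, 1.7200]  P^-=[0.5476 0.2240; 0.2240 0.7600]  H_jac=[-0.5577 0.0000; 0.0000 -0.9889]  S=[0.4703 0.0875; 0.0875 1.0432]  K=[-0.6195 -0.1604; -0.1336 -0.7092]  nu=[-0.6200, -0.0613]  x^+=[2.5564, 1.8464]  P^+=[0.3229 0.0261; 0.0261 0.2103]
step 2: x^-=[3.3318, 1.8464]  P^-=[0.4319 0.1214; 0.1214 0.3203]  H_jac=[-0.9820 0.0000; 0.0000 -0.9623]  S=[0.7165 0.0787; 0.0787 0.5966]  K=[-0.5788 -0.1195; -0.1113 -0.5019]  nu=[2.3491, -1.5879]  x^+=[2.1618, 2.3821]  P^+=[0.1725 0.0156; 0.0156 0.1523]
step 3: x^-=[3.1622, 2.3821]  P^-=[0.2624 0.0866; 0.0866 0.2623]  H_jac=[-0.9998 0.0000; 0.0000 -0.6886]  S=[0.5623 0.0236; 0.0236 0.4244]  K=[-0.4618 -0.1148; -0.1364 -0.4181]  nu=[-2.3893, 1.5852]  x^+=[4.0836, 2.0452]  P^+=[0.1344 0.0259; 0.0259 0.1750]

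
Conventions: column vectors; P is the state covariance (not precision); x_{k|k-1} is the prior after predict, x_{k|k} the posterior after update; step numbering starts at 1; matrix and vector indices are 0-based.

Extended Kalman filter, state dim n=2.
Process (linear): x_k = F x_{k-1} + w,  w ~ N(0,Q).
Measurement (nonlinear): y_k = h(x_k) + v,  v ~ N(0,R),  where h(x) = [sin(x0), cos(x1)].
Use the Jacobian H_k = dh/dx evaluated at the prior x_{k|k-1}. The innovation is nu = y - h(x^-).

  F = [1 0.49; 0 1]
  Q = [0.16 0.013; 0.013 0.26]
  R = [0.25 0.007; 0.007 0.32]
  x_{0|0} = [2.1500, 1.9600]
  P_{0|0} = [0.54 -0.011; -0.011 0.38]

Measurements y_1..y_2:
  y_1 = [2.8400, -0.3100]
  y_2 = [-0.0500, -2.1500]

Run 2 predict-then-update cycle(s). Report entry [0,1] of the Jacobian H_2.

step 1: x^-=[3.1104, 1.9600]  P^-=[0.7805 0.1882; 0.1882 0.6400]  H_jac=[-0.9995 0.0000; 0.0000 -0.9252]  S=[1.0297 0.1810; 0.1810 0.8679]  K=[-0.7498 -0.0442; -0.0651 -0.6687]  nu=[2.8088, 0.0695]  x^+=[1.0013, 1.7307]  P^+=[0.1879 0.0210; 0.0210 0.2318]
step 2: x^-=[1.8493, 1.7307]  P^-=[0.4241 0.1475; 0.1475 0.4918]  H_jac=[-0.2749 0.0000; 0.0000 -0.9872]  S=[0.2820 0.0470; 0.0470 0.7993]  K=[-0.3867 -0.1595; -0.0429 -0.6049]  nu=[-1.0115, -1.9908]  x^+=[2.5579, 2.9783]  P^+=[0.3557 0.0544; 0.0544 0.1964]

H_jac[0,1] = 0.0000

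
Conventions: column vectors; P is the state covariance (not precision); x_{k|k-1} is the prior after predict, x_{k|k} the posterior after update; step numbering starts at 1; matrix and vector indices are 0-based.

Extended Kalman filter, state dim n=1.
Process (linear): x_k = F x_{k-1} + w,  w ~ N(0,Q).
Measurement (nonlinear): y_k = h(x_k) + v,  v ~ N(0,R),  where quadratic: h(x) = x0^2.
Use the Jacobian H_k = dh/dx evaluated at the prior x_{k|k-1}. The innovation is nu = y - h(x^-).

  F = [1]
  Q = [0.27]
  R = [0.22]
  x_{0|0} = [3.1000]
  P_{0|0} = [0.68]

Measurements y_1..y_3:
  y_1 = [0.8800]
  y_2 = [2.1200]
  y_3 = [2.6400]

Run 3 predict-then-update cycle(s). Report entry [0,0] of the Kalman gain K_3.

K[0,0] = 0.3093

step 1: x^-=[3.1000]  P^-=[0.9500]  H_jac=[6.2000]  S=[36.7380]  K=[0.1603]  nu=[-8.7300]  x^+=[1.7004]  P^+=[0.0057]
step 2: x^-=[1.7004]  P^-=[0.2757]  H_jac=[3.4007]  S=[3.4083]  K=[0.2751]  nu=[-0.7712]  x^+=[1.4882]  P^+=[0.0178]
step 3: x^-=[1.4882]  P^-=[0.2878]  H_jac=[2.9764]  S=[2.7696]  K=[0.3093]  nu=[0.4252]  x^+=[1.6197]  P^+=[0.0229]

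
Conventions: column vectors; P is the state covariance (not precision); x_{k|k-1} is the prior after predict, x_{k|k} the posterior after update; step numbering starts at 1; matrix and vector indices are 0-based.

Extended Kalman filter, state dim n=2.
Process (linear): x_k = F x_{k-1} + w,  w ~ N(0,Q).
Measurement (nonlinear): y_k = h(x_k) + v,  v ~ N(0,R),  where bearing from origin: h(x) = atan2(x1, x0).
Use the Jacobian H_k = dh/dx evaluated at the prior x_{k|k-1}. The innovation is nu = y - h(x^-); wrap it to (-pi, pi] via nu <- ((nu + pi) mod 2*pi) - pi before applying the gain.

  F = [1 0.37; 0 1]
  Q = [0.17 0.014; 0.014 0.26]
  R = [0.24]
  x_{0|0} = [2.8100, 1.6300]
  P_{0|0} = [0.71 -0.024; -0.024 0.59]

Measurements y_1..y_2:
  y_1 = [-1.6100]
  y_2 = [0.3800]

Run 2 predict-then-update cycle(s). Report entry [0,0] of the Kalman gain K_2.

step 1: x^-=[3.4131, 1.6300]  P^-=[0.9430 0.2083; 0.2083 0.8500]  H_jac=[-0.1139 0.2386]  S=[0.2893]  K=[-0.1996; 0.6189]  nu=[-2.0555]  x^+=[3.8234, 0.3578]  P^+=[0.9315 0.2440; 0.2440 0.7392]
step 2: x^-=[3.9558, 0.3578]  P^-=[1.3833 0.5315; 0.5315 0.9992]  H_jac=[-0.0227 0.2507]  S=[0.2975]  K=[0.3426; 0.8017]  nu=[0.2898]  x^+=[4.0551, 0.5901]  P^+=[1.3484 0.4498; 0.4498 0.8080]

K[0,0] = 0.3426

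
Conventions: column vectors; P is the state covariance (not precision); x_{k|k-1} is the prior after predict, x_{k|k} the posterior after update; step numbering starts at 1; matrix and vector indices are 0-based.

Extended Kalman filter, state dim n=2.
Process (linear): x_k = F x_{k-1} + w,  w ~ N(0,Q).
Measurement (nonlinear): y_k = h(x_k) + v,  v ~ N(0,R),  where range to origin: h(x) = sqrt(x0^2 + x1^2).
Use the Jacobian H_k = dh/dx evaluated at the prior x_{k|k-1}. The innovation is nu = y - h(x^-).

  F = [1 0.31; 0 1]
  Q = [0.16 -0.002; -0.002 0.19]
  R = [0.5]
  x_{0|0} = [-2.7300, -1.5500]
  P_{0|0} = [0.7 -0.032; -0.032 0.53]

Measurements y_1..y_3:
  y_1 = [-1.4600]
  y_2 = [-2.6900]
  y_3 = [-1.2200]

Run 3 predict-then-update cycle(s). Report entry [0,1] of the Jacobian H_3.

H_jac[0,1] = 0.4110

step 1: x^-=[-3.2105, -1.5500]  P^-=[0.8911 0.1303; 0.1303 0.7200]  H_jac=[-0.9005 -0.4348]  S=[1.4608]  K=[-0.5881; -0.2946]  nu=[-5.0251]  x^+=[-0.2552, -0.0695]  P^+=[0.3858 -0.1228; -0.1228 0.5932]
step 2: x^-=[-0.2767, -0.0695]  P^-=[0.5267 0.0591; 0.0591 0.7832]  H_jac=[-0.9699 -0.2436]  S=[1.0698]  K=[-0.4909; -0.2319]  nu=[-2.9753]  x^+=[1.1840, 0.6205]  P^+=[0.2688 -0.0627; -0.0627 0.7257]
step 3: x^-=[1.3763, 0.6205]  P^-=[0.4597 0.1602; 0.1602 0.9157]  H_jac=[0.9116 0.4110]  S=[1.1568]  K=[0.4192; 0.4516]  nu=[-2.7297]  x^+=[0.2320, -0.6122]  P^+=[0.2564 -0.0588; -0.0588 0.6797]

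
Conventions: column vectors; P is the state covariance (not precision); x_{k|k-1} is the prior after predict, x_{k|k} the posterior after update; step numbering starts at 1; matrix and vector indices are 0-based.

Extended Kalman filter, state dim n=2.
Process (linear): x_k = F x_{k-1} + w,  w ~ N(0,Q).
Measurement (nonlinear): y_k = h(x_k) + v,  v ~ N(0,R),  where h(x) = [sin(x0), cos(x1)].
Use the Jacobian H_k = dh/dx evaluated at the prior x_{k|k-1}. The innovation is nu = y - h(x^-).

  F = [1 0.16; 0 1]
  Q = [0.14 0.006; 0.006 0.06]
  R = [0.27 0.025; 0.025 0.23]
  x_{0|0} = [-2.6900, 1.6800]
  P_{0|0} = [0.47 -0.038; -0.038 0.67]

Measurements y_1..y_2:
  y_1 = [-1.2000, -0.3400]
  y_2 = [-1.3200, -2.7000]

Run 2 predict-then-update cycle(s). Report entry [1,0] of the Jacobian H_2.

step 1: x^-=[-2.4212, 1.6800]  P^-=[0.6150 0.0752; 0.0752 0.7300]  H_jac=[-0.7515 0.0000; 0.0000 -0.9940]  S=[0.6174 0.0812; 0.0812 0.9513]  K=[-0.7467 -0.0149; 0.0089 -0.7635]  nu=[-0.5403, -0.2310]  x^+=[-2.0143, 1.8516]  P^+=[0.2688 0.0222; 0.0222 0.1764]
step 2: x^-=[-1.7180, 1.8516]  P^-=[0.4204 0.0564; 0.0564 0.2364]  H_jac=[-0.1467 0.0000; 0.0000 -0.9608]  S=[0.2790 0.0330; 0.0330 0.4483]  K=[-0.2086 -0.1057; 0.0304 -0.5090]  nu=[-0.3308, -2.4229]  x^+=[-1.3931, 3.0748]  P^+=[0.4018 0.0307; 0.0307 0.1211]

H_jac[1,0] = 0.0000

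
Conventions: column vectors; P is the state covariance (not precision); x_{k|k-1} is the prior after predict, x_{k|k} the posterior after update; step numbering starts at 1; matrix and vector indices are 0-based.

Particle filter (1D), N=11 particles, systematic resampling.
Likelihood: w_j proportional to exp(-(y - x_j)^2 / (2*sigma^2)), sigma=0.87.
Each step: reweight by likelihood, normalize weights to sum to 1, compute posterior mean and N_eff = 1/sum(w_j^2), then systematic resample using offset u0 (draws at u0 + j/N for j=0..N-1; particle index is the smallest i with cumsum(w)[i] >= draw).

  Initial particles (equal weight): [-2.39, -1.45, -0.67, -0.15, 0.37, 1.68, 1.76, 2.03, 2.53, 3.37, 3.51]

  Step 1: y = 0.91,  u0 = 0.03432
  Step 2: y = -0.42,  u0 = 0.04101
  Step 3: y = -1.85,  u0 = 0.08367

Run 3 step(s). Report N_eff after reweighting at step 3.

step 1: w=[0.0002, 0.0073, 0.0556, 0.1376, 0.2385, 0.1954, 0.1794, 0.1262, 0.0511, 0.0053, 0.0033]  mean=1.0784  Neff=5.9551  idx=[2, 3, 4, 4, 4, 5, 5, 6, 6, 7, 8]
step 2: w=[0.2331, 0.2315, 0.1609, 0.1609, 0.1609, 0.0132, 0.0132, 0.0105, 0.0105, 0.0046, 0.0008]  mean=0.0803  Neff=5.3719  idx=[0, 0, 0, 1, 1, 2, 2, 3, 3, 4, 5]
step 3: w=[0.2365, 0.2365, 0.2365, 0.0879, 0.0879, 0.0229, 0.0229, 0.0229, 0.0229, 0.0229, 0.0002]  mean=-0.4592  Neff=5.3789  idx=[0, 0, 1, 1, 1, 2, 2, 3, 4, 5, 9]

N_eff = 5.3789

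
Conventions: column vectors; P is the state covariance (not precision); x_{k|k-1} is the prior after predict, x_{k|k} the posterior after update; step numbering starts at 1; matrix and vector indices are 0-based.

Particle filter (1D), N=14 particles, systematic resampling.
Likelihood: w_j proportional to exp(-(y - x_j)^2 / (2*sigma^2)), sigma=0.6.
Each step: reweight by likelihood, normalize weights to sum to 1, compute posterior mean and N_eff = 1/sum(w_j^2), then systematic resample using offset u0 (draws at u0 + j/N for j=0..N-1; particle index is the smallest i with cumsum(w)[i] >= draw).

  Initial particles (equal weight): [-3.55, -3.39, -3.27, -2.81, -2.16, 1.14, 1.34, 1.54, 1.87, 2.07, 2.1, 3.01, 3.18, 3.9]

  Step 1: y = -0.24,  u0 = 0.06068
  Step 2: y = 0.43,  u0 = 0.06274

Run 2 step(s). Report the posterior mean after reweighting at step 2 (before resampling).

step 1: w=[0.0000, 0.0000, 0.0000, 0.0008, 0.0483, 0.5739, 0.2522, 0.0992, 0.0167, 0.0049, 0.0040, 0.0000, 0.0000, 0.0000]  mean=1.0878  Neff=2.4666  idx=[5, 5, 5, 5, 5, 5, 5, 5, 6, 6, 6, 6, 7, 8]
step 2: w=[0.0907, 0.0907, 0.0907, 0.0907, 0.0907, 0.0907, 0.0907, 0.0907, 0.0578, 0.0578, 0.0578, 0.0578, 0.0330, 0.0103]  mean=1.2069  Neff=12.4448  idx=[0, 1, 2, 3, 3, 4, 5, 6, 6, 7, 8, 10, 11, 13]

post_mean = 1.2069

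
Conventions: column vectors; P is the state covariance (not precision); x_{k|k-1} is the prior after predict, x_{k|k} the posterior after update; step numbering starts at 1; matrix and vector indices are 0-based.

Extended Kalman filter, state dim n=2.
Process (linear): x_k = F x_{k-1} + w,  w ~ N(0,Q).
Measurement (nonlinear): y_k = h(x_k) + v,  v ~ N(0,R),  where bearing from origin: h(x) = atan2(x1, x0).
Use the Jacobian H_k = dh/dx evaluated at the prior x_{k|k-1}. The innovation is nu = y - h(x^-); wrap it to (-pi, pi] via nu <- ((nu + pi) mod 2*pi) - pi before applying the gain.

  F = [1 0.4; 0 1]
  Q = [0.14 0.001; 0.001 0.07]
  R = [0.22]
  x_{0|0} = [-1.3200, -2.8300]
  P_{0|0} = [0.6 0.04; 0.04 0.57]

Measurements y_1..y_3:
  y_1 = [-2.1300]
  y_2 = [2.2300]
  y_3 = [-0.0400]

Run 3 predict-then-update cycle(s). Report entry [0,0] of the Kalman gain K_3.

K[0,0] = 0.0971

step 1: x^-=[-2.4520, -2.8300]  P^-=[0.8632 0.2690; 0.2690 0.6400]  H_jac=[0.2018 -0.1749]  S=[0.2557]  K=[0.4973; -0.2253]  nu=[0.1548]  x^+=[-2.3750, -2.8649]  P^+=[0.8000 0.2977; 0.2977 0.6270]
step 2: x^-=[-3.5210, -2.8649]  P^-=[1.2784 0.5495; 0.5495 0.6970]  H_jac=[0.1390 -0.1709]  S=[0.2390]  K=[0.3509; -0.1787]  nu=[-1.5946]  x^+=[-4.0806, -2.5799]  P^+=[1.2490 0.5645; 0.5645 0.6894]
step 3: x^-=[-5.1125, -2.5799]  P^-=[1.9508 0.8412; 0.8412 0.7594]  H_jac=[0.0787 -0.1559]  S=[0.2299]  K=[0.0971; -0.2271]  nu=[2.6343]  x^+=[-4.8567, -3.1781]  P^+=[1.9487 0.8463; 0.8463 0.7475]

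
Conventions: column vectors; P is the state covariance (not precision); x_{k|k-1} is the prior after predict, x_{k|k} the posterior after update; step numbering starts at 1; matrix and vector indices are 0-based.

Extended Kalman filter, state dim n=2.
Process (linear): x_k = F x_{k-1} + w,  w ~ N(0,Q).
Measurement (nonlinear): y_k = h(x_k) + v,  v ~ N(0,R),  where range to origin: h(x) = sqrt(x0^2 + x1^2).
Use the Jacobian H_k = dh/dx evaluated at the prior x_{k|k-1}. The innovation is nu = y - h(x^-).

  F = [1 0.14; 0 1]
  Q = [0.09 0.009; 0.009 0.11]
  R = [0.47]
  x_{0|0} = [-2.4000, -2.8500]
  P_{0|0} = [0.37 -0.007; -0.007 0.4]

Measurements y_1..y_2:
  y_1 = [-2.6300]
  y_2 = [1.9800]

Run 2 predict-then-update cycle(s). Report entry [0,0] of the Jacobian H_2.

H_jac[0,0] = -0.8963

step 1: x^-=[-2.7990, -2.8500]  P^-=[0.4659 0.0580; 0.0580 0.5100]  H_jac=[-0.7007 -0.7135]  S=[1.0163]  K=[-0.3619; -0.3980]  nu=[-6.6246]  x^+=[-0.4015, -0.2134]  P^+=[0.3328 -0.0884; -0.0884 0.3490]
step 2: x^-=[-0.4314, -0.2134]  P^-=[0.4049 -0.0305; -0.0305 0.4590]  H_jac=[-0.8963 -0.4434]  S=[0.8612]  K=[-0.4056; -0.2045]  nu=[1.4988]  x^+=[-1.0393, -0.5199]  P^+=[0.2631 -0.1020; -0.1020 0.4230]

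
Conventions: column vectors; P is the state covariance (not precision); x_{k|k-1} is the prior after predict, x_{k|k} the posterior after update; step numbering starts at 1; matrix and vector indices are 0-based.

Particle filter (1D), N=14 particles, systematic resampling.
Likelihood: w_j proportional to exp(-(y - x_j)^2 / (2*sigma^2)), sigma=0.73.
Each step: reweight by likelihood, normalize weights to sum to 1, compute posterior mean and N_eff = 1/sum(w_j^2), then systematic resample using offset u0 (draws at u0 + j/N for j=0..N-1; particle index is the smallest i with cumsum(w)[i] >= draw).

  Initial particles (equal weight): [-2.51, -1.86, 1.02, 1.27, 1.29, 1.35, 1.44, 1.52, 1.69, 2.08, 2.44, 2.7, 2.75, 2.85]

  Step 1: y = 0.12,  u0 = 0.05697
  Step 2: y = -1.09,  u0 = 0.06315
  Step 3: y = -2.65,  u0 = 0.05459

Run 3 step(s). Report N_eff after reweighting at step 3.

step 1: w=[0.0008, 0.0141, 0.2608, 0.1612, 0.1544, 0.1349, 0.1087, 0.0887, 0.0552, 0.0152, 0.0036, 0.0011, 0.0008, 0.0005]  mean=1.2553  Neff=6.2809  idx=[2, 2, 2, 2, 3, 3, 4, 4, 5, 5, 6, 7, 7, 9]
step 2: w=[0.1609, 0.1609, 0.1609, 0.1609, 0.0564, 0.0564, 0.0516, 0.0516, 0.0393, 0.0393, 0.0258, 0.0176, 0.0176, 0.0008]  mean=1.1313  Neff=8.3610  idx=[0, 0, 1, 1, 2, 2, 3, 3, 3, 5, 6, 7, 9, 12]
step 3: w=[0.1044, 0.1044, 0.1044, 0.1044, 0.1044, 0.1044, 0.1044, 0.1044, 0.1044, 0.0176, 0.0152, 0.0152, 0.0097, 0.0026]  mean=1.0371  Neff=10.1029  idx=[0, 1, 1, 2, 3, 3, 4, 5, 5, 6, 7, 8, 8, 11]

N_eff = 10.1029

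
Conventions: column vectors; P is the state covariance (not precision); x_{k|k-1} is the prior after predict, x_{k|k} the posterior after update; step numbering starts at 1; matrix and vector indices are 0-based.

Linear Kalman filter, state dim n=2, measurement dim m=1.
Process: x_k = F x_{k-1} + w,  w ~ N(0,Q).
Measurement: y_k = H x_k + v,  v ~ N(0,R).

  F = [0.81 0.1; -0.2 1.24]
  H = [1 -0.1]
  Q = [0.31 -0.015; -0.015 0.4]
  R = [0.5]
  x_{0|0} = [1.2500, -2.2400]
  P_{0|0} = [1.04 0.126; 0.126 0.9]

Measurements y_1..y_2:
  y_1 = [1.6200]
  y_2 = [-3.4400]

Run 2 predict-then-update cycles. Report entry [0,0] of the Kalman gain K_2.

K[0,0] = 0.5218

step 1: x^-=[0.7885, -3.0276]  P^-=[1.0218 0.0522; 0.0522 1.7629]  S=[1.5290]  K=[0.6649; -0.0812]  nu=[0.5287]  x^+=[1.1400, -3.0705]  P^+=[0.3459 0.1347; 0.1347 1.7529]
step 2: x^-=[0.6164, -4.0355]  P^-=[0.5763 0.2789; 0.2789 3.0422]  S=[1.0509]  K=[0.5218; -0.0241]  nu=[-4.4599]  x^+=[-1.7109, -3.9280]  P^+=[0.2901 0.2921; 0.2921 3.0416]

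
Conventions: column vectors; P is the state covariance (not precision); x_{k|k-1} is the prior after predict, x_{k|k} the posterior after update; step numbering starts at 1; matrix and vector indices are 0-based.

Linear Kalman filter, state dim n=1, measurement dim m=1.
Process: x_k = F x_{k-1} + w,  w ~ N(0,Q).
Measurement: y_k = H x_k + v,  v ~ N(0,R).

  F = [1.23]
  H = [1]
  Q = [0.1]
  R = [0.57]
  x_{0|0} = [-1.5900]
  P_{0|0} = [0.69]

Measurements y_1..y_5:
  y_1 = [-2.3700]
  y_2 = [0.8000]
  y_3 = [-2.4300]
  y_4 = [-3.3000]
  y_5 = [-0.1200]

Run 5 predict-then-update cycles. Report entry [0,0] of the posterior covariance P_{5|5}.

P_post[0,0] = 0.2707

step 1: x^-=[-1.9557]  P^-=[1.1439]  S=[1.7139]  K=[0.6674]  nu=[-0.4143]  x^+=[-2.2322]  P^+=[0.3804]
step 2: x^-=[-2.7456]  P^-=[0.6756]  S=[1.2456]  K=[0.5424]  nu=[3.5456]  x^+=[-0.8226]  P^+=[0.3092]
step 3: x^-=[-1.0118]  P^-=[0.5677]  S=[1.1377]  K=[0.4990]  nu=[-1.4182]  x^+=[-1.7195]  P^+=[0.2844]
step 4: x^-=[-2.1149]  P^-=[0.5303]  S=[1.1003]  K=[0.4820]  nu=[-1.1851]  x^+=[-2.6861]  P^+=[0.2747]
step 5: x^-=[-3.3039]  P^-=[0.5156]  S=[1.0856]  K=[0.4750]  nu=[3.1839]  x^+=[-1.7917]  P^+=[0.2707]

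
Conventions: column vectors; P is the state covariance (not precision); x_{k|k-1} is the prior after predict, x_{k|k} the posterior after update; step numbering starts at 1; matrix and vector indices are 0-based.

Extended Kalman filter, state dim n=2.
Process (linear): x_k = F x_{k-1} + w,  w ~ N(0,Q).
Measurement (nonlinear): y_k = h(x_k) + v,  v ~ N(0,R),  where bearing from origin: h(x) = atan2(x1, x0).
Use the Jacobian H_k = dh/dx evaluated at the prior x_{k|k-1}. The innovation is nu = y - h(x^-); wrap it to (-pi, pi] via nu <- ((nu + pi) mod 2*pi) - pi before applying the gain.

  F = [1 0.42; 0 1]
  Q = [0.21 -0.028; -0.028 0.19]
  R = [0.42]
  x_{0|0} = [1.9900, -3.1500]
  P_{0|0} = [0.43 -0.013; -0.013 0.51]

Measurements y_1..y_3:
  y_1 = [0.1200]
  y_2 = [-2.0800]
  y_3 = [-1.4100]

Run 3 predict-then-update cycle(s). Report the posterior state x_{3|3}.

x_post = [-1.1261, -2.9784]

step 1: x^-=[0.6670, -3.1500]  P^-=[0.7190 0.1732; 0.1732 0.7000]  H_jac=[0.3038 0.0643]  S=[0.4960]  K=[0.4629; 0.1969]  nu=[1.4821]  x^+=[1.3531, -2.8582]  P^+=[0.6128 0.1280; 0.1280 0.6808]
step 2: x^-=[0.1526, -2.8582]  P^-=[1.0504 0.3859; 0.3859 0.8708]  H_jac=[0.3489 0.0186]  S=[0.5532]  K=[0.6755; 0.2727]  nu=[-0.5625]  x^+=[-0.2274, -3.0116]  P^+=[0.7980 0.2840; 0.2840 0.8296]
step 3: x^-=[-1.4922, -3.0116]  P^-=[1.3929 0.6045; 0.6045 1.0196]  H_jac=[0.2666 -0.1321]  S=[0.4942]  K=[0.5898; 0.0535]  nu=[0.6208]  x^+=[-1.1261, -2.9784]  P^+=[1.2210 0.5889; 0.5889 1.0182]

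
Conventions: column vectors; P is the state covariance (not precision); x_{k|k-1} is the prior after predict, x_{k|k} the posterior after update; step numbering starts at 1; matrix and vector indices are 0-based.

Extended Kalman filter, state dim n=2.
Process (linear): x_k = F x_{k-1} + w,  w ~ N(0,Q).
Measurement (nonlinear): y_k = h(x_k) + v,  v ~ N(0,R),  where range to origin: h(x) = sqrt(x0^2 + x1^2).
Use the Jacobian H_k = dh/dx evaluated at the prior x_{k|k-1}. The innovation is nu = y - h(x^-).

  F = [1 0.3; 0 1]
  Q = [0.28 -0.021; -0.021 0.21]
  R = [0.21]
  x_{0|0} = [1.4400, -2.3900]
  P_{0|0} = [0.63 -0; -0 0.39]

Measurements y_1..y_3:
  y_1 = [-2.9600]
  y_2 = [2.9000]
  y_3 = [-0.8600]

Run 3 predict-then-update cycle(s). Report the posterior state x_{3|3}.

step 1: x^-=[0.7230, -2.3900]  P^-=[0.9451 0.0960; 0.0960 0.6000]  H_jac=[0.2896 -0.9572]  S=[0.7857]  K=[0.2313; -0.6955]  nu=[-5.4570]  x^+=[-0.5394, 1.4055]  P^+=[0.9031 0.2224; 0.2224 0.2199]
step 2: x^-=[-0.1177, 1.4055]  P^-=[1.3363 0.2674; 0.2674 0.4299]  H_jac=[-0.0835 0.9965]  S=[0.6017]  K=[0.2574; 0.6748]  nu=[1.4895]  x^+=[0.2657, 2.4107]  P^+=[1.2964 0.1629; 0.1629 0.1559]
step 3: x^-=[0.9889, 2.4107]  P^-=[1.6882 0.1886; 0.1886 0.3659]  H_jac=[0.3795 0.9252]  S=[0.8988]  K=[0.9070; 0.4562]  nu=[-3.4657]  x^+=[-2.1545, 0.8295]  P^+=[0.9488 -0.1833; -0.1833 0.1788]

x_post = [-2.1545, 0.8295]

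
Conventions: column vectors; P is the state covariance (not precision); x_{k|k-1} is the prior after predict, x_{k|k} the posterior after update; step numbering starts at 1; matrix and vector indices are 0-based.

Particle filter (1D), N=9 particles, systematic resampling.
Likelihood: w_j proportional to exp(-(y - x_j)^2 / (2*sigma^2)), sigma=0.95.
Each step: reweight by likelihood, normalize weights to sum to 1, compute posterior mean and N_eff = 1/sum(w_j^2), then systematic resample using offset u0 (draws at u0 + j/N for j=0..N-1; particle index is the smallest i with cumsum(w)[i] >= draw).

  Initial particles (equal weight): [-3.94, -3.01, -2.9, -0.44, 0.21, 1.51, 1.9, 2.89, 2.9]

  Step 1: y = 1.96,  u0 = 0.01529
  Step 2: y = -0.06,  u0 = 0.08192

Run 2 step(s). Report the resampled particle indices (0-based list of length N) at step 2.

step 1: w=[0.0000, 0.0000, 0.0000, 0.0123, 0.0547, 0.2669, 0.2980, 0.1849, 0.1830]  mean=2.0408  Neff=4.3300  idx=[4, 5, 5, 6, 6, 6, 7, 7, 8]
step 2: w=[0.5186, 0.1378, 0.1378, 0.0643, 0.0643, 0.0643, 0.0044, 0.0044, 0.0042]  mean=0.9289  Neff=3.1309  idx=[0, 0, 0, 0, 1, 1, 2, 4, 5]

resampled_idx = [0, 0, 0, 0, 1, 1, 2, 4, 5]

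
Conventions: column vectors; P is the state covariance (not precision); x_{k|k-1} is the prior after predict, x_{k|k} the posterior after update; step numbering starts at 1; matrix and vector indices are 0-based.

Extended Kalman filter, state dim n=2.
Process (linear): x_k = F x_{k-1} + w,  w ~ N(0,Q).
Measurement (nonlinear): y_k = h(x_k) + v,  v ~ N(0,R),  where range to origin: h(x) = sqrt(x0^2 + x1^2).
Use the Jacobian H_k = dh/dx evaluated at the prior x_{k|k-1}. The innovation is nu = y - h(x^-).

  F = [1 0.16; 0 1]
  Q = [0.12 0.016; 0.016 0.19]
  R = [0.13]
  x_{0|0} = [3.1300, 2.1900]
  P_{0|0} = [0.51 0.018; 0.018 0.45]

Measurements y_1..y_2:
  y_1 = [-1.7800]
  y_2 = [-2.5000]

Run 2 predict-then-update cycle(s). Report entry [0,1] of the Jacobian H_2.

H_jac[0,1] = -0.7067

step 1: x^-=[3.4804, 2.1900]  P^-=[0.6473 0.1060; 0.1060 0.6400]  H_jac=[0.8464 0.5326]  S=[0.8708]  K=[0.6940; 0.4945]  nu=[-5.8921]  x^+=[-0.6086, -0.7234]  P^+=[0.2279 -0.1928; -0.1928 0.4271]
step 2: x^-=[-0.7243, -0.7234]  P^-=[0.2971 -0.1085; -0.1085 0.6171]  H_jac=[-0.7076 -0.7067]  S=[0.4785]  K=[-0.2792; -0.7510]  nu=[-3.5237]  x^+=[0.2596, 1.9230]  P^+=[0.2598 -0.2088; -0.2088 0.3472]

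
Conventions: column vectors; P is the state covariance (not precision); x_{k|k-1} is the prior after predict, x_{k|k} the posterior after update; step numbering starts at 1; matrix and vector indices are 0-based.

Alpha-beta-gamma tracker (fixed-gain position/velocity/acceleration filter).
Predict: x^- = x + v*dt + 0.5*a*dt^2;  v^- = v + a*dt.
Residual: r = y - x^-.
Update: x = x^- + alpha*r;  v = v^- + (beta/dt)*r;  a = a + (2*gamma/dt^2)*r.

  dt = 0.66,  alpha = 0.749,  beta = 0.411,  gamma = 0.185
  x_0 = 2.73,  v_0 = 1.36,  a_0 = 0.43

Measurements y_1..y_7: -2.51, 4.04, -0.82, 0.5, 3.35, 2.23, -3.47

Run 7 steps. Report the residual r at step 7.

resid = -8.6829

step 1: x_pred=3.7213  r=-6.2313  x^+=-0.9460  v^+=-2.2366  a^+=-4.8628
step 2: x_pred=-3.4812  r=7.5212  x^+=2.1522  v^+=-0.7624  a^+=1.5257
step 3: x_pred=1.9813  r=-2.8013  x^+=-0.1169  v^+=-1.4999  a^+=-0.8537
step 4: x_pred=-1.2927  r=1.7927  x^+=0.0500  v^+=-0.9469  a^+=0.6690
step 5: x_pred=-0.4292  r=3.7792  x^+=2.4014  v^+=1.8480  a^+=3.8791
step 6: x_pred=4.4660  r=-2.2360  x^+=2.7912  v^+=3.0159  a^+=1.9799
step 7: x_pred=5.2129  r=-8.6829  x^+=-1.2906  v^+=-1.0845  a^+=-5.3954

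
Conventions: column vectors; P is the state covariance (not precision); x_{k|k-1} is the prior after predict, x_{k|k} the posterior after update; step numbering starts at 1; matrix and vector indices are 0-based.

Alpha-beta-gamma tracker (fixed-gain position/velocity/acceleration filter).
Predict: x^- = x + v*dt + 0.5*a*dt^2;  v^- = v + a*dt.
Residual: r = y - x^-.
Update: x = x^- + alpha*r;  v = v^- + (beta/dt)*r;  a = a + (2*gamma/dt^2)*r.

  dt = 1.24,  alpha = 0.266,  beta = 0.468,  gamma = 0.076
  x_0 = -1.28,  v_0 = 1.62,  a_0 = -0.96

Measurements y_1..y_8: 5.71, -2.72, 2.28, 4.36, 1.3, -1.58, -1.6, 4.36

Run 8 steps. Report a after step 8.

a_post = 0.5413

step 1: x_pred=-0.0092  r=5.7192  x^+=1.5121  v^+=2.5882  a^+=-0.3946
step 2: x_pred=4.4180  r=-7.1380  x^+=2.5193  v^+=-0.5952  a^+=-1.1003
step 3: x_pred=0.9354  r=1.3446  x^+=1.2930  v^+=-1.4520  a^+=-0.9673
step 4: x_pred=-1.2511  r=5.6111  x^+=0.2414  v^+=-0.5338  a^+=-0.4126
step 5: x_pred=-0.7377  r=2.0377  x^+=-0.1956  v^+=-0.2764  a^+=-0.2112
step 6: x_pred=-0.7007  r=-0.8793  x^+=-0.9346  v^+=-0.8701  a^+=-0.2981
step 7: x_pred=-2.2428  r=0.6428  x^+=-2.0718  v^+=-0.9972  a^+=-0.2346
step 8: x_pred=-3.4887  r=7.8487  x^+=-1.4009  v^+=1.6741  a^+=0.5413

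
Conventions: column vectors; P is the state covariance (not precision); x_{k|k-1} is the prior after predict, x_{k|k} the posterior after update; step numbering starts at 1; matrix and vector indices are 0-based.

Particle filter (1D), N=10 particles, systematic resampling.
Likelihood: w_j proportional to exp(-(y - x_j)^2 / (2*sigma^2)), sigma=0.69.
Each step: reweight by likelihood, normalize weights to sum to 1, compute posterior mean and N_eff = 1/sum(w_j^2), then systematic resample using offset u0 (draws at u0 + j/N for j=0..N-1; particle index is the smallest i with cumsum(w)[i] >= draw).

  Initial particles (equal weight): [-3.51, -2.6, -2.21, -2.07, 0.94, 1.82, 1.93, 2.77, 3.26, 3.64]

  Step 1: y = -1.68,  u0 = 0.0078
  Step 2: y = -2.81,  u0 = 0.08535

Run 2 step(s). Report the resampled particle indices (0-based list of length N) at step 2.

step 1: w=[0.0146, 0.2017, 0.3652, 0.4181, 0.0004, 0.0000, 0.0000, 0.0000, 0.0000, 0.0000]  mean=-2.2479  Neff=2.8642  idx=[0, 1, 1, 2, 2, 2, 3, 3, 3, 3]
step 2: w=[0.0877, 0.1401, 0.1401, 0.1006, 0.1006, 0.1006, 0.0826, 0.0826, 0.0826, 0.0826]  mean=-2.3871  Neff=9.5615  idx=[0, 1, 2, 3, 4, 5, 6, 7, 8, 9]

resampled_idx = [0, 1, 2, 3, 4, 5, 6, 7, 8, 9]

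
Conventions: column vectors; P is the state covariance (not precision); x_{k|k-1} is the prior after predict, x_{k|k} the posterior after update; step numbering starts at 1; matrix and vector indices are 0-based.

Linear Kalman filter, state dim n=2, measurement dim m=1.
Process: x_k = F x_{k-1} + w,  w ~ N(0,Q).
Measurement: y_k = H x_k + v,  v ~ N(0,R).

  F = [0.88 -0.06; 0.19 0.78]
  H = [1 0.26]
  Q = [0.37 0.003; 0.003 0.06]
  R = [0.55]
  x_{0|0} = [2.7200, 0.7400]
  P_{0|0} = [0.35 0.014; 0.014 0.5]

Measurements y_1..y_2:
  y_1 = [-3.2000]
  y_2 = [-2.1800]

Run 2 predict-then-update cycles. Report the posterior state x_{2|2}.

x_post = [-1.4665, 0.0605]

step 1: x^-=[2.3492, 1.0940]  P^-=[0.6414 0.0476; 0.0476 0.3810]  S=[1.2419]  K=[0.5264; 0.1181]  nu=[-5.8336]  x^+=[-0.7217, 0.4052]  P^+=[0.2972 -0.0296; -0.0296 0.3637]
step 2: x^-=[-0.6594, 0.1789]  P^-=[0.6046 0.0157; 0.0157 0.2832]  S=[1.1819]  K=[0.5150; 0.0756]  nu=[-1.5671]  x^+=[-1.4665, 0.0605]  P^+=[0.2911 -0.0303; -0.0303 0.2765]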